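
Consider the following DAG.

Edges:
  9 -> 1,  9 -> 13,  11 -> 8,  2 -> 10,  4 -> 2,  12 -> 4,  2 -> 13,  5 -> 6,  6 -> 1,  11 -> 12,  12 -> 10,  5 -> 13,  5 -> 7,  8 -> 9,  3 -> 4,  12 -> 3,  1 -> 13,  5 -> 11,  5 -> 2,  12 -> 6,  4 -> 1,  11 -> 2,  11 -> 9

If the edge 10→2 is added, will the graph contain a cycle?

Yes

Adding 10→2 creates a cycle iff 2 can already reach 10.
Path from 2: 2 → 10.
So 2 → … → 10 → 2 is a cycle.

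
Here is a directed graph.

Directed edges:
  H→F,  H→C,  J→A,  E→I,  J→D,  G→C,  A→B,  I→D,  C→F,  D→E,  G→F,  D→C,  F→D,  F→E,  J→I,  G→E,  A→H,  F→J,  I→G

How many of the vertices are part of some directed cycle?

9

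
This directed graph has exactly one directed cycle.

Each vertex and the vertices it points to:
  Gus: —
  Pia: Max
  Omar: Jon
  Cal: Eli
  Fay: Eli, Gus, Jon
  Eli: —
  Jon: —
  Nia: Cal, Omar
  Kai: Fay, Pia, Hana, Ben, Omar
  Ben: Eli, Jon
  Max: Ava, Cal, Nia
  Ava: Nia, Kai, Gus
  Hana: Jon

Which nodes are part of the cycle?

Ava, Kai, Max, Pia

DFS with gray/black marking from Max:
Max gray
  Ava gray
    Nia gray
      Cal gray
        Eli gray
        Eli black
      Cal black
      Omar gray
        Jon gray
        Jon black
      Omar black
    Nia black
    Kai gray
      Fay gray
        Fay→Eli: Eli black — skip
        Gus gray
        Gus black
        Fay→Jon: Jon black — skip
      Fay black
      Pia gray
        Pia→Max: Max is gray → back edge
Back edge closes the cycle Max → Ava → Kai → Pia → Max; its vertices are {Ava, Kai, Max, Pia}.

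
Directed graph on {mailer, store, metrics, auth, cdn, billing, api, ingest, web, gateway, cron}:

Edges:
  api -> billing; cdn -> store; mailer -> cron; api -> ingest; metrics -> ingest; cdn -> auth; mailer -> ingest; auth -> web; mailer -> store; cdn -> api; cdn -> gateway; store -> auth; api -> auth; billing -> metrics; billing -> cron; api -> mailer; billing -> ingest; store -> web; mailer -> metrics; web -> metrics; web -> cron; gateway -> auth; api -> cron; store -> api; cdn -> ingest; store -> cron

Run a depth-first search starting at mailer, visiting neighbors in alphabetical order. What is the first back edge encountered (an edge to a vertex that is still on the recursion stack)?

api→mailer

DFS from mailer (visiting neighbors in alphabetical order); mark gray on enter, black on exit:
mailer gray
  cron gray
  cron black
  ingest gray
  ingest black
  metrics gray
    metrics→ingest: ingest black — skip
  metrics black
  store gray
    api gray
      auth gray
        web gray
          web→cron: cron black — skip
          web→metrics: metrics black — skip
        web black
      auth black
      billing gray
        billing→cron: cron black — skip
        billing→ingest: ingest black — skip
        billing→metrics: metrics black — skip
      billing black
      api→cron: cron black — skip
      api→ingest: ingest black — skip
      api→mailer: mailer is gray → back edge
First back edge: api → mailer.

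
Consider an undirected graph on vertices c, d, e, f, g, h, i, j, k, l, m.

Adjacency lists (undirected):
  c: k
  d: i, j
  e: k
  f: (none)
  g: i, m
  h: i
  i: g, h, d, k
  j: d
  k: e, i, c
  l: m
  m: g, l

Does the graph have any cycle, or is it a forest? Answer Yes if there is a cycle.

No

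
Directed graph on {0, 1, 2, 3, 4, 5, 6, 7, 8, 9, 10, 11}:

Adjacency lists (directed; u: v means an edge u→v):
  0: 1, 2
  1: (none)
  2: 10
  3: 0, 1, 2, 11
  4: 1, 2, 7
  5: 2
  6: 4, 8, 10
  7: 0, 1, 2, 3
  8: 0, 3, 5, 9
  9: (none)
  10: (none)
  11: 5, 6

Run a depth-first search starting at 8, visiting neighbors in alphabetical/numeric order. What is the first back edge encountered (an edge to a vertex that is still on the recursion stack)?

7->3

DFS from 8 (visiting neighbors in alphabetical/numeric order); mark gray on enter, black on exit:
8 gray
  0 gray
    1 gray
    1 black
    2 gray
      10 gray
      10 black
    2 black
  0 black
  3 gray
    3→0: 0 black — skip
    3→1: 1 black — skip
    3→2: 2 black — skip
    11 gray
      5 gray
        5→2: 2 black — skip
      5 black
      6 gray
        4 gray
          4→1: 1 black — skip
          4→2: 2 black — skip
          7 gray
            7→0: 0 black — skip
            7→1: 1 black — skip
            7→2: 2 black — skip
            7→3: 3 is gray → back edge
First back edge: 7 → 3.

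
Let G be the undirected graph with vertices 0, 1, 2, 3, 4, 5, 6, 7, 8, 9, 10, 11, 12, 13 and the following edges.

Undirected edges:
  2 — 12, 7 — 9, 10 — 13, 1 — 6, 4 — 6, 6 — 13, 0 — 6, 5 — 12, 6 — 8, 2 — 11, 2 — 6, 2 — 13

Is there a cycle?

DFS, tracking each vertex's parent; an edge to a visited non-parent vertex closes a cycle.
Start from 11:
visit 11 (parent –)
  visit 2 (parent 11)
    visit 12 (parent 2)
      12–2: parent, skip
      visit 5 (parent 12)
        5–12: parent, skip
    visit 13 (parent 2)
      13–2: parent, skip
      visit 6 (parent 13)
        6–13: parent, skip
        visit 1 (parent 6)
          1–6: parent, skip
        visit 4 (parent 6)
          4–6: parent, skip
        6–2: 2 visited and ≠ parent → cycle
Cycle: 2 – 13 – 6 – 2.

Yes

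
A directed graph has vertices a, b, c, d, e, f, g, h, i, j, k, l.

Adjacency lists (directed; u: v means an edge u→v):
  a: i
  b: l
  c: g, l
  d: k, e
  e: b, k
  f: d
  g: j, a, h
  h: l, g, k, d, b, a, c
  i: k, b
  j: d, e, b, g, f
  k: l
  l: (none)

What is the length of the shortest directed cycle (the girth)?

For each vertex v, BFS finds the shortest path from v back to v.
The shortest such closed walk is g → j → g, length 2.

2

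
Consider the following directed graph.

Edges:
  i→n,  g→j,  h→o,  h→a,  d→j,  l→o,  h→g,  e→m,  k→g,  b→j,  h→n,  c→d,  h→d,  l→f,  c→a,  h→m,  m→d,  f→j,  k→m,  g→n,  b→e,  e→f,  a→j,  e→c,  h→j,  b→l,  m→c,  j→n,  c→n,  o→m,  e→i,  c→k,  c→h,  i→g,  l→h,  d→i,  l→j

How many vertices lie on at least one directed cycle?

5

A vertex is on a directed cycle iff it belongs to a strongly connected component of size ≥ 2 (or has a self-loop).
The vertices on cycles are {c, h, k, m, o} — 5 in total.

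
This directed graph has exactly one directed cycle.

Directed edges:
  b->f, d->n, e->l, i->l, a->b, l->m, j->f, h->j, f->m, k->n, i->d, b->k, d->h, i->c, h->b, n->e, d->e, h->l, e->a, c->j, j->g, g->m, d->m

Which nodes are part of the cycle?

a, b, e, k, n

DFS with gray/black marking from n:
n gray
  e gray
    a gray
      b gray
        f gray
          m gray
          m black
        f black
        k gray
          k→n: n is gray → back edge
Back edge closes the cycle n → e → a → b → k → n; its vertices are {a, b, e, k, n}.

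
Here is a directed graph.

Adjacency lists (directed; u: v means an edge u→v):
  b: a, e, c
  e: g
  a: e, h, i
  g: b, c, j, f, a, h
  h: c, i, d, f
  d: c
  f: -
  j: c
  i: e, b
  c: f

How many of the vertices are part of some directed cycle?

6

A vertex is on a directed cycle iff it belongs to a strongly connected component of size ≥ 2 (or has a self-loop).
The vertices on cycles are {a, b, e, g, h, i} — 6 in total.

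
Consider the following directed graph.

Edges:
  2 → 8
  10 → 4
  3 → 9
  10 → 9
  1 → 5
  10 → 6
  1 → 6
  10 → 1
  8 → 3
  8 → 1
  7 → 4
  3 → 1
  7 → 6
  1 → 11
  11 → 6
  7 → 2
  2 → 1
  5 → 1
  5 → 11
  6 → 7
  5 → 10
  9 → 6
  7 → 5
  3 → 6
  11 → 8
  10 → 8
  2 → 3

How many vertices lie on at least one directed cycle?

10

A vertex is on a directed cycle iff it belongs to a strongly connected component of size ≥ 2 (or has a self-loop).
The vertices on cycles are {1, 2, 3, 5, 6, 7, 8, 9, 10, 11} — 10 in total.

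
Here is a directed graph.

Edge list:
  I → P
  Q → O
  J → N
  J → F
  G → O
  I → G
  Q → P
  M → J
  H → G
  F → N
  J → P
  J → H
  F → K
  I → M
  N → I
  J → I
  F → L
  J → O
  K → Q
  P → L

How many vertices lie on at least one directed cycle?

A vertex is on a directed cycle iff it belongs to a strongly connected component of size ≥ 2 (or has a self-loop).
The vertices on cycles are {F, I, J, M, N} — 5 in total.

5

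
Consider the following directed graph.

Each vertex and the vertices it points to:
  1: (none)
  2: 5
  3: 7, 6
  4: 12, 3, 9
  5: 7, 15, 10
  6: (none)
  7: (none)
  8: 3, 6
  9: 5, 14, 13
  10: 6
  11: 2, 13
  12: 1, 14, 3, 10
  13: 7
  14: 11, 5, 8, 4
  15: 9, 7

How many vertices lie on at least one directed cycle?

A vertex is on a directed cycle iff it belongs to a strongly connected component of size ≥ 2 (or has a self-loop).
The vertices on cycles are {2, 4, 5, 9, 11, 12, 14, 15} — 8 in total.

8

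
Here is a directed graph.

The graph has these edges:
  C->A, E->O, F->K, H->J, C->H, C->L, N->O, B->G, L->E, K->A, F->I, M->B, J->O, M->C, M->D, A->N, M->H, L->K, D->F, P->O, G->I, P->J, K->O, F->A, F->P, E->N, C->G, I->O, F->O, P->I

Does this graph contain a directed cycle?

DFS with white/gray/black marking, starting from H:
H gray
  J gray
    O gray
    O black
  J black
H black
A gray
  N gray
    N→O: O black — skip
  N black
A black
B gray
  G gray
    I gray
      I→O: O black — skip
    I black
  G black
B black
C gray
  L gray
    K gray
      K→A: A black — skip
      K→O: O black — skip
    K black
    E gray
      E→N: N black — skip
      E→O: O black — skip
    E black
  L black
  C→H: H black — skip
  C→A: A black — skip
  C→G: G black — skip
C black
D gray
  F gray
    F→I: I black — skip
    F→K: K black — skip
    P gray
      P→J: J black — skip
      P→O: O black — skip
      P→I: I black — skip
    P black
    F→A: A black — skip
    F→O: O black — skip
  F black
D black
M gray
  M→D: D black — skip
  M→C: C black — skip
  M→B: B black — skip
  M→H: H black — skip
M black
Every edge goes to a white or black vertex — no back edge, so the graph is acyclic.

No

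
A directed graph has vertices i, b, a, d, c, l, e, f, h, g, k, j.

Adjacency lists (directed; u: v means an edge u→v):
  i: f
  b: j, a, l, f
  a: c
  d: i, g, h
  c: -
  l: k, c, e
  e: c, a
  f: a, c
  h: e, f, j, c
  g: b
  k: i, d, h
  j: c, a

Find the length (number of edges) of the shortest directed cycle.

For each vertex v, BFS finds the shortest path from v back to v.
The shortest such closed walk is k → d → g → b → l → k, length 5.

5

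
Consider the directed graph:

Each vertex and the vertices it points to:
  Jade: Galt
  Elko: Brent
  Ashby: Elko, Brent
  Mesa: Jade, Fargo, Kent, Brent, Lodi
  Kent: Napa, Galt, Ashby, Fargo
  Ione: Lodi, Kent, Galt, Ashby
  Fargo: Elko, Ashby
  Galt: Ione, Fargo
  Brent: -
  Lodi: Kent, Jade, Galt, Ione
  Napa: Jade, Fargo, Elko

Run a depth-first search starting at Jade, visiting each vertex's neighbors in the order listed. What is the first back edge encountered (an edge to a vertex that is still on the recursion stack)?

Napa->Jade

DFS from Jade (visiting each vertex's neighbors in the order listed); mark gray on enter, black on exit:
Jade gray
  Galt gray
    Ione gray
      Lodi gray
        Kent gray
          Napa gray
            Napa→Jade: Jade is gray → back edge
First back edge: Napa → Jade.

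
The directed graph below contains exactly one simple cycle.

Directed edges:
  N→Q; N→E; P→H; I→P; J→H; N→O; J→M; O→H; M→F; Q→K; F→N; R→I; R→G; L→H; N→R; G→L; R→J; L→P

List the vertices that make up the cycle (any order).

F, J, M, N, R

DFS with gray/black marking from N:
N gray
  R gray
    I gray
      P gray
        H gray
        H black
      P black
    I black
    J gray
      M gray
        F gray
          F→N: N is gray → back edge
Back edge closes the cycle N → R → J → M → F → N; its vertices are {F, J, M, N, R}.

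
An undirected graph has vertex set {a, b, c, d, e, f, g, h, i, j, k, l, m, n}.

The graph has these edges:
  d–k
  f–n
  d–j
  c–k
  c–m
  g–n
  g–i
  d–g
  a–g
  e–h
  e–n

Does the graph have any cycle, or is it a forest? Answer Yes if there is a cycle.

DFS, tracking each vertex's parent; an edge to a visited non-parent vertex closes a cycle.
Start from a:
visit a (parent –)
  visit g (parent a)
    visit i (parent g)
      i–g: parent, skip
    visit d (parent g)
      visit j (parent d)
        j–d: parent, skip
      d–g: parent, skip
      visit k (parent d)
        visit c (parent k)
          c–k: parent, skip
          visit m (parent c)
            m–c: parent, skip
        k–d: parent, skip
    visit n (parent g)
      visit f (parent n)
        f–n: parent, skip
      visit e (parent n)
        e–n: parent, skip
        visit h (parent e)
          h–e: parent, skip
      n–g: parent, skip
    g–a: parent, skip
visit b (parent –)
visit l (parent –)
No non-parent visited neighbor found — the graph is a forest.

No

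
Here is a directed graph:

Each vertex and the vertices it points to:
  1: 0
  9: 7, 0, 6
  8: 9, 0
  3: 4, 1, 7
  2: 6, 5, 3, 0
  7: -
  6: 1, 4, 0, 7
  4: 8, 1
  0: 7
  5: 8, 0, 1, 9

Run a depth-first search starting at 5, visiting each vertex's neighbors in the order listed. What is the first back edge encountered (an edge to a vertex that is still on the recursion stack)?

4→8

DFS from 5 (visiting each vertex's neighbors in the order listed); mark gray on enter, black on exit:
5 gray
  8 gray
    9 gray
      7 gray
      7 black
      0 gray
        0→7: 7 black — skip
      0 black
      6 gray
        1 gray
          1→0: 0 black — skip
        1 black
        4 gray
          4→8: 8 is gray → back edge
First back edge: 4 → 8.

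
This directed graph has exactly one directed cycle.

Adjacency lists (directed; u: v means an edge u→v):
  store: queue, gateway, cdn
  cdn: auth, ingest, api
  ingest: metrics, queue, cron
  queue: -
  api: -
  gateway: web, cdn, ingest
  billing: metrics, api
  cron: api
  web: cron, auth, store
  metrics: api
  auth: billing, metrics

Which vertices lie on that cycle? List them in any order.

DFS with gray/black marking from gateway:
gateway gray
  web gray
    cron gray
      api gray
      api black
    cron black
    auth gray
      billing gray
        metrics gray
          metrics→api: api black — skip
        metrics black
        billing→api: api black — skip
      billing black
      auth→metrics: metrics black — skip
    auth black
    store gray
      queue gray
      queue black
      store→gateway: gateway is gray → back edge
Back edge closes the cycle gateway → web → store → gateway; its vertices are {web, store, gateway}.

web, store, gateway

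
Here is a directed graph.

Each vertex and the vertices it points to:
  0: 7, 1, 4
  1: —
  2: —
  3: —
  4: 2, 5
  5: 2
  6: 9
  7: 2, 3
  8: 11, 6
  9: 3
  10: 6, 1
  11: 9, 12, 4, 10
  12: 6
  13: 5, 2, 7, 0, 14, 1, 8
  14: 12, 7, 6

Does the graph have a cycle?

DFS with white/gray/black marking, starting from 3:
3 gray
3 black
0 gray
  7 gray
    2 gray
    2 black
    7→3: 3 black — skip
  7 black
  1 gray
  1 black
  4 gray
    4→2: 2 black — skip
    5 gray
      5→2: 2 black — skip
    5 black
  4 black
0 black
6 gray
  9 gray
    9→3: 3 black — skip
  9 black
6 black
8 gray
  11 gray
    11→9: 9 black — skip
    12 gray
      12→6: 6 black — skip
    12 black
    11→4: 4 black — skip
    10 gray
      10→6: 6 black — skip
      10→1: 1 black — skip
    10 black
  11 black
  8→6: 6 black — skip
8 black
13 gray
  13→5: 5 black — skip
  13→2: 2 black — skip
  13→7: 7 black — skip
  13→0: 0 black — skip
  14 gray
    14→12: 12 black — skip
    14→7: 7 black — skip
    14→6: 6 black — skip
  14 black
  13→1: 1 black — skip
  13→8: 8 black — skip
13 black
Every edge goes to a white or black vertex — no back edge, so the graph is acyclic.

No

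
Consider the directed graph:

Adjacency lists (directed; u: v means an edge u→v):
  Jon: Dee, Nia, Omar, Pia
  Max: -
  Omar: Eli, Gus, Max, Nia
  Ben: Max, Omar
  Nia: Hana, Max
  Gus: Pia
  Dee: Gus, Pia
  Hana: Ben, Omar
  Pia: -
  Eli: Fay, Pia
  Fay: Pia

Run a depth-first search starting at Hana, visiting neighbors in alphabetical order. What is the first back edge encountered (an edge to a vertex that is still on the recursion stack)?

Nia->Hana

DFS from Hana (visiting neighbors in alphabetical order); mark gray on enter, black on exit:
Hana gray
  Ben gray
    Max gray
    Max black
    Omar gray
      Eli gray
        Fay gray
          Pia gray
          Pia black
        Fay black
        Eli→Pia: Pia black — skip
      Eli black
      Gus gray
        Gus→Pia: Pia black — skip
      Gus black
      Omar→Max: Max black — skip
      Nia gray
        Nia→Hana: Hana is gray → back edge
First back edge: Nia → Hana.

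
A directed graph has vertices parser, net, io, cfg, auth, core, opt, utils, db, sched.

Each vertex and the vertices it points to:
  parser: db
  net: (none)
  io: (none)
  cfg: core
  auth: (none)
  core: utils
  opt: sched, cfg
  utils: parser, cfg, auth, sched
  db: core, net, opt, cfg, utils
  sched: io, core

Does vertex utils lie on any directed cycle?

utils is on a cycle iff utils can reach itself via ≥1 edge.
utils → parser → db → utils — yes.

Yes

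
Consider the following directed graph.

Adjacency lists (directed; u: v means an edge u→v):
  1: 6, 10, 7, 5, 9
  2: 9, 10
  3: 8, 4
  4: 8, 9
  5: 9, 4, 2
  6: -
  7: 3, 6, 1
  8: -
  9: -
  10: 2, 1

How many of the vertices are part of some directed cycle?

5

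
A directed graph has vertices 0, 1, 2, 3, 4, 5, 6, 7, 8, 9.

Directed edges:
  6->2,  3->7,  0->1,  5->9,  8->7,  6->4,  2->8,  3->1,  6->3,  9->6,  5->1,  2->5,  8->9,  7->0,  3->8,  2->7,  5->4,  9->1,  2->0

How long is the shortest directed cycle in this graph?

4

For each vertex v, BFS finds the shortest path from v back to v.
The shortest such closed walk is 6 → 3 → 8 → 9 → 6, length 4.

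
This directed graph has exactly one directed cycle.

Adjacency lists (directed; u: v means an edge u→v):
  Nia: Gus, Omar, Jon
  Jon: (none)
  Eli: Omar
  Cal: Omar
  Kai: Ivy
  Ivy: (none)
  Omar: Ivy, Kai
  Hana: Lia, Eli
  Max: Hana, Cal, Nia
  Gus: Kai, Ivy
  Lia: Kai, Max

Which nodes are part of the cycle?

DFS with gray/black marking from Max:
Max gray
  Hana gray
    Lia gray
      Kai gray
        Ivy gray
        Ivy black
      Kai black
      Lia→Max: Max is gray → back edge
Back edge closes the cycle Max → Hana → Lia → Max; its vertices are {Lia, Max, Hana}.

Lia, Max, Hana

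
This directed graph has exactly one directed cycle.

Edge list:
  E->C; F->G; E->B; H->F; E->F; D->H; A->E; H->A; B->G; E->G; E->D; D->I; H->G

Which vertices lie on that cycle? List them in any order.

A, D, E, H

DFS with gray/black marking from E:
E gray
  F gray
    G gray
    G black
  F black
  D gray
    I gray
    I black
    H gray
      H→F: F black — skip
      H→G: G black — skip
      A gray
        A→E: E is gray → back edge
Back edge closes the cycle E → D → H → A → E; its vertices are {A, D, E, H}.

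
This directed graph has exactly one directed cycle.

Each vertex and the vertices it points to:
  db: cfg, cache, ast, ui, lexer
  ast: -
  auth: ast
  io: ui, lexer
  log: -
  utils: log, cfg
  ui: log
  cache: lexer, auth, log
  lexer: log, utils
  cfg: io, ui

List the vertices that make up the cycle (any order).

io, cfg, lexer, utils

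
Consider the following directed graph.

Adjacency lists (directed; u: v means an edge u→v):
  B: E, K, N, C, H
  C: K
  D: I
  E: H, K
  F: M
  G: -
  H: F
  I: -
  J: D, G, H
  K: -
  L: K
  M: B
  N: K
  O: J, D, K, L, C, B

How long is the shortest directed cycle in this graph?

For each vertex v, BFS finds the shortest path from v back to v.
The shortest such closed walk is H → F → M → B → H, length 4.

4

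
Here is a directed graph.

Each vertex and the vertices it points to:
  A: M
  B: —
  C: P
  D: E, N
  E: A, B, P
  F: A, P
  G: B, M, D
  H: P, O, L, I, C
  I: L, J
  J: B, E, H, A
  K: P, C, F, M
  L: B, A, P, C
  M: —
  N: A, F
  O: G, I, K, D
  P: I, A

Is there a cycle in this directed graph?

DFS with white/gray/black marking, starting from B:
B gray
B black
A gray
  M gray
  M black
A black
C gray
  P gray
    I gray
      L gray
        L→B: B black — skip
        L→A: A black — skip
        L→P: P is gray → back edge
Back edge found, so a cycle exists: P → I → L → P.

Yes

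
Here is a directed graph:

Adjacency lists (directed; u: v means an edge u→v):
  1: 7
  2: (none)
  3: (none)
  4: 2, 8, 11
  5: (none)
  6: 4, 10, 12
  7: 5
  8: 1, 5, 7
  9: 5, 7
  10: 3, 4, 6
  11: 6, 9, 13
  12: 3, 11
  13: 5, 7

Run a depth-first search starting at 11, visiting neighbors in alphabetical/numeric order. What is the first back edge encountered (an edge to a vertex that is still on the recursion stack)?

DFS from 11 (visiting neighbors in alphabetical/numeric order); mark gray on enter, black on exit:
11 gray
  6 gray
    4 gray
      2 gray
      2 black
      8 gray
        1 gray
          7 gray
            5 gray
            5 black
          7 black
        1 black
        8→5: 5 black — skip
        8→7: 7 black — skip
      8 black
      4→11: 11 is gray → back edge
First back edge: 4 → 11.

4->11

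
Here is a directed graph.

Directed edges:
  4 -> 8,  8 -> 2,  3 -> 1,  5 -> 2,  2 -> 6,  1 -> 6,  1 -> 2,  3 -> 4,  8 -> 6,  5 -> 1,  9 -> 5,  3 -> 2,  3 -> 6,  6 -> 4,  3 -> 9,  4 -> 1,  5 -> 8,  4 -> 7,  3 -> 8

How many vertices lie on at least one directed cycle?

5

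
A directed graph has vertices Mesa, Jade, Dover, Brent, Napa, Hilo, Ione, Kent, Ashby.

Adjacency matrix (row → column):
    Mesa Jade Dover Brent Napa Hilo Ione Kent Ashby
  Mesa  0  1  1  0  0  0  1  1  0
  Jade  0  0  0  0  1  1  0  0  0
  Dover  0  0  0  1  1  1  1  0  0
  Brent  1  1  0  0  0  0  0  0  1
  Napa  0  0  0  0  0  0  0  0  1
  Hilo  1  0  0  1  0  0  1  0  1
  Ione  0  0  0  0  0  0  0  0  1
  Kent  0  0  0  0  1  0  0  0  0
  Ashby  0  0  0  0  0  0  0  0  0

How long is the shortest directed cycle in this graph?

For each vertex v, BFS finds the shortest path from v back to v.
The shortest such closed walk is Dover → Brent → Mesa → Dover, length 3.

3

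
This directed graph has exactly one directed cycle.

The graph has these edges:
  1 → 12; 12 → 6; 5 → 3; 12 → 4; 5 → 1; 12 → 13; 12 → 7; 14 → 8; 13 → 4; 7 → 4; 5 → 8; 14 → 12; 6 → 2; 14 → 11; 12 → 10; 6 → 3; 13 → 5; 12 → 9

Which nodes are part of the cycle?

1, 5, 12, 13

DFS with gray/black marking from 12:
12 gray
  6 gray
    2 gray
    2 black
    3 gray
    3 black
  6 black
  4 gray
  4 black
  13 gray
    5 gray
      1 gray
        1→12: 12 is gray → back edge
Back edge closes the cycle 12 → 13 → 5 → 1 → 12; its vertices are {1, 5, 12, 13}.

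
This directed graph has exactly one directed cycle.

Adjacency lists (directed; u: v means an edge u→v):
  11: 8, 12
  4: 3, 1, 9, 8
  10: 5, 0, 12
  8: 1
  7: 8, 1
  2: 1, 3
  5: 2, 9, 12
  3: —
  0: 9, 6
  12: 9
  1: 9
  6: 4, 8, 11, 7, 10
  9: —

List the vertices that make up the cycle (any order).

0, 6, 10

DFS with gray/black marking from 6:
6 gray
  4 gray
    3 gray
    3 black
    1 gray
      9 gray
      9 black
    1 black
    4→9: 9 black — skip
    8 gray
      8→1: 1 black — skip
    8 black
  4 black
  6→8: 8 black — skip
  11 gray
    11→8: 8 black — skip
    12 gray
      12→9: 9 black — skip
    12 black
  11 black
  7 gray
    7→8: 8 black — skip
    7→1: 1 black — skip
  7 black
  10 gray
    5 gray
      2 gray
        2→1: 1 black — skip
        2→3: 3 black — skip
      2 black
      5→9: 9 black — skip
      5→12: 12 black — skip
    5 black
    0 gray
      0→9: 9 black — skip
      0→6: 6 is gray → back edge
Back edge closes the cycle 6 → 10 → 0 → 6; its vertices are {0, 6, 10}.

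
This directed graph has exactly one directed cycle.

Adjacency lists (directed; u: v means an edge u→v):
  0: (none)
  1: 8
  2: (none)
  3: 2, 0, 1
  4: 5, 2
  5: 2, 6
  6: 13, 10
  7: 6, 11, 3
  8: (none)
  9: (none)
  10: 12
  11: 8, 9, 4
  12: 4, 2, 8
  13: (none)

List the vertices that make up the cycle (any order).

4, 5, 6, 10, 12

DFS with gray/black marking from 6:
6 gray
  13 gray
  13 black
  10 gray
    12 gray
      4 gray
        5 gray
          2 gray
          2 black
          5→6: 6 is gray → back edge
Back edge closes the cycle 6 → 10 → 12 → 4 → 5 → 6; its vertices are {4, 5, 6, 10, 12}.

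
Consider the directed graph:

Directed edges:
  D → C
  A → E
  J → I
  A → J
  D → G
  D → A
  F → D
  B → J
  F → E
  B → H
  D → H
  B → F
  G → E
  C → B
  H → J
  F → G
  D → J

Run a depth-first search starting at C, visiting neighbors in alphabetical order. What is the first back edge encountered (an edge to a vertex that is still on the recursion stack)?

DFS from C (visiting neighbors in alphabetical order); mark gray on enter, black on exit:
C gray
  B gray
    F gray
      D gray
        A gray
          E gray
          E black
          J gray
            I gray
            I black
          J black
        A black
        D→C: C is gray → back edge
First back edge: D → C.

D→C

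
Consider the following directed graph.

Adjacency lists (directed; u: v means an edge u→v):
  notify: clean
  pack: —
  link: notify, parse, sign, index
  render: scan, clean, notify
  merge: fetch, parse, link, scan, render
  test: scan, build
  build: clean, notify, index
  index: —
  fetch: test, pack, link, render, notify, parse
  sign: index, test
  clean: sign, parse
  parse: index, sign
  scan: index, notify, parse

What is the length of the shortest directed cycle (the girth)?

4

For each vertex v, BFS finds the shortest path from v back to v.
The shortest such closed walk is test → scan → parse → sign → test, length 4.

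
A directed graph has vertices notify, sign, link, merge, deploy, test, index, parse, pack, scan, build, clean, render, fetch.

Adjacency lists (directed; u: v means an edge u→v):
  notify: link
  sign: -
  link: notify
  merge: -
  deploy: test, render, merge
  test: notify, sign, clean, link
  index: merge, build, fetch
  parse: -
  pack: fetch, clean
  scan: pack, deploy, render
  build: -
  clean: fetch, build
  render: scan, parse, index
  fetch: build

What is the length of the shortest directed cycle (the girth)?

2

For each vertex v, BFS finds the shortest path from v back to v.
The shortest such closed walk is render → scan → render, length 2.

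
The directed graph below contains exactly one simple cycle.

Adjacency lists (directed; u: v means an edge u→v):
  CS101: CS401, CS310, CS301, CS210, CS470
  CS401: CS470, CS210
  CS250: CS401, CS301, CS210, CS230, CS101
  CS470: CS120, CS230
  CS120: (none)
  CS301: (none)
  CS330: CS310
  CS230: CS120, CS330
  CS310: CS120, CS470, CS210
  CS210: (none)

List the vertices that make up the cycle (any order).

CS230, CS310, CS330, CS470

DFS with gray/black marking from CS230:
CS230 gray
  CS120 gray
  CS120 black
  CS330 gray
    CS310 gray
      CS310→CS120: CS120 black — skip
      CS470 gray
        CS470→CS120: CS120 black — skip
        CS470→CS230: CS230 is gray → back edge
Back edge closes the cycle CS230 → CS330 → CS310 → CS470 → CS230; its vertices are {CS230, CS310, CS330, CS470}.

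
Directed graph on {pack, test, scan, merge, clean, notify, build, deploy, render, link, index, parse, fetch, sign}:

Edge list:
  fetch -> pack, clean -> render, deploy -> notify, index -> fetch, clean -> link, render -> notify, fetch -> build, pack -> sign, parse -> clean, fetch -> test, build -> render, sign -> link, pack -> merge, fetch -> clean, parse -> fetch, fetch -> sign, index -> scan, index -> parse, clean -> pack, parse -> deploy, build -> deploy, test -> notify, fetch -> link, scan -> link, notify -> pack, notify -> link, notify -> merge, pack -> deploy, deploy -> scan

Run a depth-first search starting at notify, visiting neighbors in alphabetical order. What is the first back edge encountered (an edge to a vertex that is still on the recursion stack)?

deploy→notify

DFS from notify (visiting neighbors in alphabetical order); mark gray on enter, black on exit:
notify gray
  link gray
  link black
  merge gray
  merge black
  pack gray
    deploy gray
      deploy→notify: notify is gray → back edge
First back edge: deploy → notify.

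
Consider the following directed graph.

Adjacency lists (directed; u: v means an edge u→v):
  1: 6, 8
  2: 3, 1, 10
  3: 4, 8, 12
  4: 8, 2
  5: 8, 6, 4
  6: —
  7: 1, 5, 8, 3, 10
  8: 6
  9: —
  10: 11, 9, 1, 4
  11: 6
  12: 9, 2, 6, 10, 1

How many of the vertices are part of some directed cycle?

A vertex is on a directed cycle iff it belongs to a strongly connected component of size ≥ 2 (or has a self-loop).
The vertices on cycles are {2, 3, 4, 10, 12} — 5 in total.

5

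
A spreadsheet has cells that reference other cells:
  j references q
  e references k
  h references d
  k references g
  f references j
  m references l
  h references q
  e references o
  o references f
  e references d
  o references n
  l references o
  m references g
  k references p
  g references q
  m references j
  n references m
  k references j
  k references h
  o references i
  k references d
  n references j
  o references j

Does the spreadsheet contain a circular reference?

Yes

DFS with white/gray/black marking, starting from p:
p gray
p black
f gray
  j gray
    q gray
    q black
  j black
f black
k gray
  d gray
  d black
  k→j: j black — skip
  k→p: p black — skip
  h gray
    h→d: d black — skip
    h→q: q black — skip
  h black
  g gray
    g→q: q black — skip
  g black
k black
o gray
  o→j: j black — skip
  o→f: f black — skip
  i gray
  i black
  n gray
    n→j: j black — skip
    m gray
      m→j: j black — skip
      m→g: g black — skip
      l gray
        l→o: o is gray → back edge
Back edge found, so a cycle exists: o → n → m → l → o.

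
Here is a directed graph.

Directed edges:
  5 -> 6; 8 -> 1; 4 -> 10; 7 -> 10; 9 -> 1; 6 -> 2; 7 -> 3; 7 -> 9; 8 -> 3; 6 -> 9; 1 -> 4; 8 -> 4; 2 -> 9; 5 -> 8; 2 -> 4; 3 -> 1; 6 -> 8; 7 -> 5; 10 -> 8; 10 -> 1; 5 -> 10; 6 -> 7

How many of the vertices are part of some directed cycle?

8

A vertex is on a directed cycle iff it belongs to a strongly connected component of size ≥ 2 (or has a self-loop).
The vertices on cycles are {1, 3, 4, 5, 6, 7, 8, 10} — 8 in total.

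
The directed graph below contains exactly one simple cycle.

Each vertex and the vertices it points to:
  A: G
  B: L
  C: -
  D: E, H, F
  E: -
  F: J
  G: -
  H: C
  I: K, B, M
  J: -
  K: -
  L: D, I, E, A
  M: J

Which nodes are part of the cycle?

B, I, L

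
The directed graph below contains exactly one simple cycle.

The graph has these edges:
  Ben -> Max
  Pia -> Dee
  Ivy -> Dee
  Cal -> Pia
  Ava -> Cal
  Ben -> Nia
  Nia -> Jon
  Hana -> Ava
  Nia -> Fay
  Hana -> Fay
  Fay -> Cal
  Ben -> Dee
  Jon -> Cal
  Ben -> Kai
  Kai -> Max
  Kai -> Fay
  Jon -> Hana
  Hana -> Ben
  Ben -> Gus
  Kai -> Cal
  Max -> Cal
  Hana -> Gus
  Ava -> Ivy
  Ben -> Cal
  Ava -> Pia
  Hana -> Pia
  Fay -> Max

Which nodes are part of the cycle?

Ben, Jon, Nia, Hana

DFS with gray/black marking from Hana:
Hana gray
  Fay gray
    Max gray
      Cal gray
        Pia gray
          Dee gray
          Dee black
        Pia black
      Cal black
    Max black
    Fay→Cal: Cal black — skip
  Fay black
  Ava gray
    Ivy gray
      Ivy→Dee: Dee black — skip
    Ivy black
    Ava→Cal: Cal black — skip
    Ava→Pia: Pia black — skip
  Ava black
  Ben gray
    Nia gray
      Jon gray
        Jon→Cal: Cal black — skip
        Jon→Hana: Hana is gray → back edge
Back edge closes the cycle Hana → Ben → Nia → Jon → Hana; its vertices are {Ben, Jon, Nia, Hana}.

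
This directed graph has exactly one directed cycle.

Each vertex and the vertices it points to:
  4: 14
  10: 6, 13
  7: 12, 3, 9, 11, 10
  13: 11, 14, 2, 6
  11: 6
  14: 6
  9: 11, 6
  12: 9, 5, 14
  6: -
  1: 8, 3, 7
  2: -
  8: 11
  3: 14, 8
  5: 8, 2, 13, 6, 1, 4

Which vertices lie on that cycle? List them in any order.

1, 5, 7, 12

DFS with gray/black marking from 12:
12 gray
  9 gray
    11 gray
      6 gray
      6 black
    11 black
    9→6: 6 black — skip
  9 black
  5 gray
    8 gray
      8→11: 11 black — skip
    8 black
    2 gray
    2 black
    13 gray
      13→11: 11 black — skip
      14 gray
        14→6: 6 black — skip
      14 black
      13→2: 2 black — skip
      13→6: 6 black — skip
    13 black
    5→6: 6 black — skip
    1 gray
      1→8: 8 black — skip
      3 gray
        3→14: 14 black — skip
        3→8: 8 black — skip
      3 black
      7 gray
        7→12: 12 is gray → back edge
Back edge closes the cycle 12 → 5 → 1 → 7 → 12; its vertices are {1, 5, 7, 12}.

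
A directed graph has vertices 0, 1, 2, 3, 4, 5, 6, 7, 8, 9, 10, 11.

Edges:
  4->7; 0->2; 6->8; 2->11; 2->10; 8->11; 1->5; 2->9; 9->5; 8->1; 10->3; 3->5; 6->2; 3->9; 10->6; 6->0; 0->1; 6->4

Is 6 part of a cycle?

Yes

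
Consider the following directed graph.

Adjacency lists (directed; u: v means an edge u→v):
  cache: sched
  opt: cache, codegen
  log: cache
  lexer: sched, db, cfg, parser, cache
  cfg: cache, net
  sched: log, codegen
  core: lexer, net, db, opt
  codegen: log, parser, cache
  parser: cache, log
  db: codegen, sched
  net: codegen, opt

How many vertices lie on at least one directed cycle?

A vertex is on a directed cycle iff it belongs to a strongly connected component of size ≥ 2 (or has a self-loop).
The vertices on cycles are {log, cache, sched, parser, codegen} — 5 in total.

5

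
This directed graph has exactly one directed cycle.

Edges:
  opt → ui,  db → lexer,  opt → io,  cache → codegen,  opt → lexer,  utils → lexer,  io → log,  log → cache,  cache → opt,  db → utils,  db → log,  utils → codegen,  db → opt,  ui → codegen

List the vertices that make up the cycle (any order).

DFS with gray/black marking from opt:
opt gray
  ui gray
    codegen gray
    codegen black
  ui black
  lexer gray
  lexer black
  io gray
    log gray
      cache gray
        cache→opt: opt is gray → back edge
Back edge closes the cycle opt → io → log → cache → opt; its vertices are {io, log, opt, cache}.

io, log, opt, cache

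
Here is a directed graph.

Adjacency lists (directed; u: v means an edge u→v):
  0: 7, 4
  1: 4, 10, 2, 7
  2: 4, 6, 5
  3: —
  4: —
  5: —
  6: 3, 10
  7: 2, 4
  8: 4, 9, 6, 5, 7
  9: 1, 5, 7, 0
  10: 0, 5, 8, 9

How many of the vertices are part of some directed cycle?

8

A vertex is on a directed cycle iff it belongs to a strongly connected component of size ≥ 2 (or has a self-loop).
The vertices on cycles are {0, 1, 2, 6, 7, 8, 9, 10} — 8 in total.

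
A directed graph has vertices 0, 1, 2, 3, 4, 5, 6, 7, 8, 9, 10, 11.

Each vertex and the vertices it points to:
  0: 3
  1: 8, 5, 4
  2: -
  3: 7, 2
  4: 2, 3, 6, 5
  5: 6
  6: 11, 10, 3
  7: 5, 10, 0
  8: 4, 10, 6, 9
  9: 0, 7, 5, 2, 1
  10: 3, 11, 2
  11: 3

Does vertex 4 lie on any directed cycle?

4 lies on a cycle iff there is a path from 4 back to itself.
Exploring from 4, it never reaches itself; equivalently, its strongly connected component is a singleton.

No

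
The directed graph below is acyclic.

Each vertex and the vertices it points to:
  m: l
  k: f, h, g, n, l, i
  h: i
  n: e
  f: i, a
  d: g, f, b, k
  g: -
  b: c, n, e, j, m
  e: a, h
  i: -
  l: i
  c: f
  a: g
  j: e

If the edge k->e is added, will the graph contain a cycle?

No

Adding k→e creates a cycle iff e can already reach k.
Explore from e: no path reaches k. The graph stays acyclic.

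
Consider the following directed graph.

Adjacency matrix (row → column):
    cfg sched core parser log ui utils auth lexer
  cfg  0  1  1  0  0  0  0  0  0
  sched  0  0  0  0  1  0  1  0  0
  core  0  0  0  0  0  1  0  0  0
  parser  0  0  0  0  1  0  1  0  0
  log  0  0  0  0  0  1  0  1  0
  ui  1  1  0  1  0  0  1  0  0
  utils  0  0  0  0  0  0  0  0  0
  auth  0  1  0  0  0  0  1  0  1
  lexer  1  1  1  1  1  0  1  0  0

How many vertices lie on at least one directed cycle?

8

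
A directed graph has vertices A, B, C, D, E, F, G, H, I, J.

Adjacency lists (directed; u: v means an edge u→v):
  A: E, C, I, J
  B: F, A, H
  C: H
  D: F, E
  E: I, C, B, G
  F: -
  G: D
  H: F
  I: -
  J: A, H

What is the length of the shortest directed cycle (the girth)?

2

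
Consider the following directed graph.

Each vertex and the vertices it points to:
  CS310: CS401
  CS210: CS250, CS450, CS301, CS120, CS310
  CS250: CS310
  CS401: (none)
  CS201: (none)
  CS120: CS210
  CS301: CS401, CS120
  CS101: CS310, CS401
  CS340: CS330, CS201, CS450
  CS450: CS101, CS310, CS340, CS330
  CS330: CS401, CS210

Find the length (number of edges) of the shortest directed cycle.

For each vertex v, BFS finds the shortest path from v back to v.
The shortest such closed walk is CS120 → CS210 → CS120, length 2.

2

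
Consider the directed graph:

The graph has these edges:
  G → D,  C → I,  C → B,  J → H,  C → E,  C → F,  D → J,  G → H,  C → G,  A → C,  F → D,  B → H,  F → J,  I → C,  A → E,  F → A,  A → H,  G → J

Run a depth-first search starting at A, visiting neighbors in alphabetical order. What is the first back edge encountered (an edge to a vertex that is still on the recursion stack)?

DFS from A (visiting neighbors in alphabetical order); mark gray on enter, black on exit:
A gray
  C gray
    B gray
      H gray
      H black
    B black
    E gray
    E black
    F gray
      F→A: A is gray → back edge
First back edge: F → A.

F→A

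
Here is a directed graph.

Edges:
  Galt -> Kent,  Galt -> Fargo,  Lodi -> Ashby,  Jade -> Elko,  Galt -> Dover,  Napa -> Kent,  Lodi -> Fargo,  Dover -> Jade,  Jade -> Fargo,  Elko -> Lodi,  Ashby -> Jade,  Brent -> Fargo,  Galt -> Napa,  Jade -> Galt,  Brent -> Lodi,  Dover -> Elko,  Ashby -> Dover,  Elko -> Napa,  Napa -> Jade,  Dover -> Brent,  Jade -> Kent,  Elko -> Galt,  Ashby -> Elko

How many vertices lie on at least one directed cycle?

A vertex is on a directed cycle iff it belongs to a strongly connected component of size ≥ 2 (or has a self-loop).
The vertices on cycles are {Elko, Galt, Jade, Lodi, Napa, Ashby, Brent, Dover} — 8 in total.

8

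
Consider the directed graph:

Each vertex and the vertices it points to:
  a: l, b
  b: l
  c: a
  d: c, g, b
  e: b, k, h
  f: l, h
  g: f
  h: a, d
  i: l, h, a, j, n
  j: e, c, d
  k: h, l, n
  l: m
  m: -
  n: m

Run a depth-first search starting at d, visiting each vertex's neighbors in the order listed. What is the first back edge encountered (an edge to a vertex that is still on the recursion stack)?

DFS from d (visiting each vertex's neighbors in the order listed); mark gray on enter, black on exit:
d gray
  c gray
    a gray
      l gray
        m gray
        m black
      l black
      b gray
        b→l: l black — skip
      b black
    a black
  c black
  g gray
    f gray
      f→l: l black — skip
      h gray
        h→a: a black — skip
        h→d: d is gray → back edge
First back edge: h → d.

h→d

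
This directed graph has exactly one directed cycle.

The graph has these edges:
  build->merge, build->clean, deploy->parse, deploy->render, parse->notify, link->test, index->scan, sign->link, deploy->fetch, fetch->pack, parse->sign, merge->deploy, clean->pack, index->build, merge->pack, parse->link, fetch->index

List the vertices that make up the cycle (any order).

build, fetch, index, merge, deploy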